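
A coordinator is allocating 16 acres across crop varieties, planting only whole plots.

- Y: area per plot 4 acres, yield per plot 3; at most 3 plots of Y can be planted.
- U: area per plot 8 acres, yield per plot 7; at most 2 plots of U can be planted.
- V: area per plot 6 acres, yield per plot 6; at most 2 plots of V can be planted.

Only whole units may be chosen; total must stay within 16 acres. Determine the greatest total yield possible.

15

This is a bounded integer knapsack.
V has the best ratio (6/6); taking only V gives at most 2×6 = 12 (stopped by the area limit).
Mixing does better — 1×Y and 2×V: area 16 ≤ 16, yield 1·3 + 2·6 = 15.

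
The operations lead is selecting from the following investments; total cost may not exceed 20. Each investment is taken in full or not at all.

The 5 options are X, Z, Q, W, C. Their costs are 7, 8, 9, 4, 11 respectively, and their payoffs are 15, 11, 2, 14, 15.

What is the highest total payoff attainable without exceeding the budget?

Allowing fractional choices, the relaxed optimum would be about 41.4, but investments are indivisible.
X + Q + W: cost 7 + 9 + 4 = 20 ≤ 20, payoff 15 + 2 + 14 = 31.
X + Z + W: cost 7 + 8 + 4 = 19 ≤ 20, payoff 15 + 11 + 14 = 40.
Best is X, Z, and W with total payoff 40.

40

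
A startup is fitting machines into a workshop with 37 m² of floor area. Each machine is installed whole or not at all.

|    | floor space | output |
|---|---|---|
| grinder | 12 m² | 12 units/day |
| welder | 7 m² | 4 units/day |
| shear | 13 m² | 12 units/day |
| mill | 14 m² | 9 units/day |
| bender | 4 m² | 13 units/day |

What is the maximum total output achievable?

41

grinder + welder + mill + bender: floor space 12 + 7 + 14 + 4 = 37 ≤ 37, output 12 + 4 + 9 + 13 = 38.
grinder + welder + shear + bender: floor space 12 + 7 + 13 + 4 = 36 ≤ 37, output 12 + 4 + 12 + 13 = 41.
Best is grinder, welder, shear, and bender with total output 41.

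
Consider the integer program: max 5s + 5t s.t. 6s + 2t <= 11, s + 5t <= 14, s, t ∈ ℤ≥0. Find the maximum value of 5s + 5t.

Relaxing integrality, the LP optimum is 17.86 at (s,t) = (0.964, 2.61), which is not an integer point.
(s,t)=(1,2): 6·1+2·2=10≤11, 1·1+5·2=11≤14, objective 15.
(s,t)=(0,2): 6·0+2·2=4≤11, 1·0+5·2=10≤14, objective 10.
(s,t)=(1,1): 6·1+2·1=8≤11, 1·1+5·1=6≤14, objective 10.
(s,t)=(0,1): 6·0+2·1=2≤11, 1·0+5·1=5≤14, objective 5.
Maximum is 15 at (s,t)=(1,2).

15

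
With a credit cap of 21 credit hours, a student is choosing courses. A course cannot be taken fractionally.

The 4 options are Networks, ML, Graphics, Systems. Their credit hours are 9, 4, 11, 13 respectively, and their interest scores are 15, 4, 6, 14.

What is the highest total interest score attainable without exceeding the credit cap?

21

ML + Systems: credit hours 4 + 13 = 17 ≤ 21, interest score 4 + 14 = 18.
Networks + Graphics: credit hours 9 + 11 = 20 ≤ 21, interest score 15 + 6 = 21.
Networks + ML: credit hours 9 + 4 = 13 ≤ 21, interest score 15 + 4 = 19.
Best is Networks and Graphics with total interest score 21.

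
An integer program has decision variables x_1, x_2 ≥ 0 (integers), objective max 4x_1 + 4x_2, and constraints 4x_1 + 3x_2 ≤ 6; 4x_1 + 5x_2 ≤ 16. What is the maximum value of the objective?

8

(x_1,x_2)=(0,2): 4·0+3·2=6≤6, 4·0+5·2=10≤16, objective 8.
(x_1,x_2)=(0,1): 4·0+3·1=3≤6, 4·0+5·1=5≤16, objective 4.
Maximum is 8 at (x_1,x_2)=(0,2).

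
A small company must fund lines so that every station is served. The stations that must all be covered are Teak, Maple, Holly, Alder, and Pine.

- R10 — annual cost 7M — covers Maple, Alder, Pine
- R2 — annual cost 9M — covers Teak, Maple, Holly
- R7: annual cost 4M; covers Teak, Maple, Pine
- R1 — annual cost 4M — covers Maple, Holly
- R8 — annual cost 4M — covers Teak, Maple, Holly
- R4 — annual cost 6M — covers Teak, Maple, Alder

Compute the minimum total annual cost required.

11

Choose R10 and R8: together they cover Teak, Maple, Holly, Alder, Pine — every station.
Total annual cost: 7 + 4 = 11.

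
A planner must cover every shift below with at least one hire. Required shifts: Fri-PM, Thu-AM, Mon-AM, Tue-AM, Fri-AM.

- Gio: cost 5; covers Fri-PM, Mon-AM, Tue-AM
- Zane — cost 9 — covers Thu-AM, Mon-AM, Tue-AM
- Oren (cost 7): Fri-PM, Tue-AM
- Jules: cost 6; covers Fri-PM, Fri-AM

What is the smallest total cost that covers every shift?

The greedy cost-per-new-shift heuristic would pick Gio, Jules, and Zane for 20, but a cheaper cover exists.
Choose Zane and Jules: together they cover Fri-PM, Thu-AM, Mon-AM, Tue-AM, Fri-AM — every shift.
Total cost: 9 + 6 = 15.
No cover costs less than 15.

15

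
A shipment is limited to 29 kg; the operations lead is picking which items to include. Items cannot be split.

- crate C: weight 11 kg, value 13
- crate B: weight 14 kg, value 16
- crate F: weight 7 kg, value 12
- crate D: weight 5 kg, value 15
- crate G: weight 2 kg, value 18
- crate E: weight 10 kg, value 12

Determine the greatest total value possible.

Allowing fractional choices, the relaxed optimum would be about 62.9, but items are indivisible.
crate C + crate D + crate G + crate E: weight 11 + 5 + 2 + 10 = 28 ≤ 29, value 13 + 15 + 18 + 12 = 58.
crate C + crate F + crate D + crate G: weight 11 + 7 + 5 + 2 = 25 ≤ 29, value 13 + 12 + 15 + 18 = 58.
crate B + crate F + crate D + crate G: weight 14 + 7 + 5 + 2 = 28 ≤ 29, value 16 + 12 + 15 + 18 = 61.
Best is crate B, crate F, crate D, and crate G with total value 61.

61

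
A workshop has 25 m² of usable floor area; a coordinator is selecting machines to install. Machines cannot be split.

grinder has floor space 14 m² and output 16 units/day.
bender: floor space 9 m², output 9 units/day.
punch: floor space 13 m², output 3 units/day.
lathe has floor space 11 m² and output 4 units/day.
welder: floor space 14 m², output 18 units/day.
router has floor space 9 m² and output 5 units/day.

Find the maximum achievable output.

This is an integer program with binary decision variables.
Take bender and welder: floor space 9 + 14 = 23 ≤ 25, output 9 + 18 = 27.
No other feasible combination does better.

27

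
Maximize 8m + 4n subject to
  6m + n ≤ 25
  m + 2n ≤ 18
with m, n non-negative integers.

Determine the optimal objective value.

(m,n)=(3,7) is feasible, giving 52.
(m,n)=(3,6) is feasible, giving 48.
(m,n)=(2,8) is feasible, giving 48.
The best lattice point is (3,7), giving 52.

52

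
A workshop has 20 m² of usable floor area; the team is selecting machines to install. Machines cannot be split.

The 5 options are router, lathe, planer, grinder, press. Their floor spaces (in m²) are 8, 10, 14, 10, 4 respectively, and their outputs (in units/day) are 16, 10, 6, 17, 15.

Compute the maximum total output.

33

This is a 0-1 knapsack instance.
router + press: floor space 8 + 4 = 12 ≤ 20, output 16 + 15 = 31.
router + grinder: floor space 8 + 10 = 18 ≤ 20, output 16 + 17 = 33.
grinder + press: floor space 10 + 4 = 14 ≤ 20, output 17 + 15 = 32.
Best is router and grinder with total output 33.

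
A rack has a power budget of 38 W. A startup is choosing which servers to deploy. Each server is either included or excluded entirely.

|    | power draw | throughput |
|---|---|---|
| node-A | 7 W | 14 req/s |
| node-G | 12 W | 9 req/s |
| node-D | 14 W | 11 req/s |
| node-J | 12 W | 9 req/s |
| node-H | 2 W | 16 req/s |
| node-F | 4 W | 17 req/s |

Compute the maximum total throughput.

65

Take node-A, node-G, node-J, node-H, and node-F: power draw 7 + 12 + 12 + 2 + 4 = 37 ≤ 38, throughput 14 + 9 + 9 + 16 + 17 = 65.
No other feasible combination does better.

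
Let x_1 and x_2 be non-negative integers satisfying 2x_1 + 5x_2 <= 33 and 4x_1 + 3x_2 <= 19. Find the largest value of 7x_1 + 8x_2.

48

The continuous relaxation peaks at (0, 6.33) with value 50.67; rounding to a feasible lattice point costs some objective.
(x_1,x_2)=(0,6): 2·0+5·6=30≤33, 4·0+3·6=18≤19, objective 48.
(x_1,x_2)=(1,5): 2·1+5·5=27≤33, 4·1+3·5=19≤19, objective 47.
(x_1,x_2)=(0,5): 2·0+5·5=25≤33, 4·0+3·5=15≤19, objective 40.
Maximum is 48 at (x_1,x_2)=(0,6).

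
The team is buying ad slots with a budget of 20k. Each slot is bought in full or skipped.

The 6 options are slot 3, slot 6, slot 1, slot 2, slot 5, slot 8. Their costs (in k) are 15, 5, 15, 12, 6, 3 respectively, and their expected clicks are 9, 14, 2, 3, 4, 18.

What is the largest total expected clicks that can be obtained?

Treat it as a binary knapsack problem.
slot 6 + slot 5 + slot 8: cost 5 + 6 + 3 = 14 ≤ 20, expected clicks 14 + 4 + 18 = 36.
slot 6 + slot 8: cost 5 + 3 = 8 ≤ 20, expected clicks 14 + 18 = 32.
slot 6 + slot 2 + slot 8: cost 5 + 12 + 3 = 20 ≤ 20, expected clicks 14 + 3 + 18 = 35.
Best is slot 6, slot 5, and slot 8 with total expected clicks 36.

36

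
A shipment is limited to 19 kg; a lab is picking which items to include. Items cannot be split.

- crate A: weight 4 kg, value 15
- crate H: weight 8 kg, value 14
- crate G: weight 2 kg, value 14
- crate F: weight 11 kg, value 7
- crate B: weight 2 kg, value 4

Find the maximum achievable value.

crate A + crate H + crate G + crate B: weight 4 + 8 + 2 + 2 = 16 ≤ 19, value 15 + 14 + 14 + 4 = 47.
crate A + crate G + crate F + crate B: weight 4 + 2 + 11 + 2 = 19 ≤ 19, value 15 + 14 + 7 + 4 = 40.
crate A + crate H + crate G: weight 4 + 8 + 2 = 14 ≤ 19, value 15 + 14 + 14 = 43.
Best is crate A, crate H, crate G, and crate B with total value 47.

47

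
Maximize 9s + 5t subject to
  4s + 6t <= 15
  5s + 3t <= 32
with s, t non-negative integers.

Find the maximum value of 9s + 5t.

The continuous relaxation peaks at (3.75, 0) with value 33.75; rounding to a feasible lattice point costs some objective.
(s,t)=(3,0): 4·3+6·0=12≤15, 5·3+3·0=15≤32, objective 27.
(s,t)=(2,1): 4·2+6·1=14≤15, 5·2+3·1=13≤32, objective 23.
(s,t)=(2,0): 4·2+6·0=8≤15, 5·2+3·0=10≤32, objective 18.
The best lattice point is (3,0), giving 27.

27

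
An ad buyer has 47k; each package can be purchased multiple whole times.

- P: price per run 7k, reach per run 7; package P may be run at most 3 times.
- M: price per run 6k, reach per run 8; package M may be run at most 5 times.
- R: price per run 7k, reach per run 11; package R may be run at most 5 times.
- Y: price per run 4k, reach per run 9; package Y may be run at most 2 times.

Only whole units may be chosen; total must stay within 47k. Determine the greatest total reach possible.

5×R and 2×Y: price 43 ≤ 47, reach 5·11 + 2·9 = 73.
3×M, 3×R, and 2×Y: price 47 ≤ 47, reach 3·8 + 3·11 + 2·9 = 75.
Best is 75.

75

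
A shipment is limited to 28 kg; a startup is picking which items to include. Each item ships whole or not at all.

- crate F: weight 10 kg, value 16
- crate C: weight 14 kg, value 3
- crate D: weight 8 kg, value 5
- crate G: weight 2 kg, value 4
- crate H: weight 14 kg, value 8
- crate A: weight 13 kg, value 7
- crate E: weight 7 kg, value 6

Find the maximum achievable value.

Treat it as a binary knapsack problem.
Allowing fractional choices, the relaxed optimum would be about 31.6, but items are indivisible.
crate F + crate D + crate G + crate E: weight 10 + 8 + 2 + 7 = 27 ≤ 28, value 16 + 5 + 4 + 6 = 31.
crate F + crate G + crate H: weight 10 + 2 + 14 = 26 ≤ 28, value 16 + 4 + 8 = 28.
crate F + crate G + crate A: weight 10 + 2 + 13 = 25 ≤ 28, value 16 + 4 + 7 = 27.
Best is crate F, crate D, crate G, and crate E with total value 31.

31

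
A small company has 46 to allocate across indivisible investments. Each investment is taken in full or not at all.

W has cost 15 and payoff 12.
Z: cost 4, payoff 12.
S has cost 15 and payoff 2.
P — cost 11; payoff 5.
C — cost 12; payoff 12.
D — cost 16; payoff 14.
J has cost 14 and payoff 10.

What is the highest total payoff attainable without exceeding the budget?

Allowing fractional choices, the relaxed optimum would be about 49.2, but investments are indivisible.
W + Z + C + J: cost 15 + 4 + 12 + 14 = 45 ≤ 46, payoff 12 + 12 + 12 + 10 = 46.
Z + C + D + J: cost 4 + 12 + 16 + 14 = 46 ≤ 46, payoff 12 + 12 + 14 + 10 = 48.
Z + P + C + D: cost 4 + 11 + 12 + 16 = 43 ≤ 46, payoff 12 + 5 + 12 + 14 = 43.
Best is Z, C, D, and J with total payoff 48.

48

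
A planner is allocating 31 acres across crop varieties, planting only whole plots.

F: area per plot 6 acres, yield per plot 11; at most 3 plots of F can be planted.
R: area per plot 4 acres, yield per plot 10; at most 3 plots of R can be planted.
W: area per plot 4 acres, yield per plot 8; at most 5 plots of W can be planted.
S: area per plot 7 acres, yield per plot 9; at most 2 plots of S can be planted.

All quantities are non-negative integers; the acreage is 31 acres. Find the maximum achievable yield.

65

1×F, 3×R, and 3×W: area 30 ≤ 31, yield 1·11 + 3·10 + 3·8 = 65.
3×R, 3×W, and 1×S: area 31 ≤ 31, yield 3·10 + 3·8 + 1·9 = 63.
Best is 65.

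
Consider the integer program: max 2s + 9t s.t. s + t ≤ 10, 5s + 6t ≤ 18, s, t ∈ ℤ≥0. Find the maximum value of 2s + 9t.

(s,t)=(0,3): 1·0+1·3=3≤10, 5·0+6·3=18≤18, objective 27.
(s,t)=(1,2): 1·1+1·2=3≤10, 5·1+6·2=17≤18, objective 20.
(s,t)=(0,2): 1·0+1·2=2≤10, 5·0+6·2=12≤18, objective 18.
Maximum is 27 at (s,t)=(0,3).

27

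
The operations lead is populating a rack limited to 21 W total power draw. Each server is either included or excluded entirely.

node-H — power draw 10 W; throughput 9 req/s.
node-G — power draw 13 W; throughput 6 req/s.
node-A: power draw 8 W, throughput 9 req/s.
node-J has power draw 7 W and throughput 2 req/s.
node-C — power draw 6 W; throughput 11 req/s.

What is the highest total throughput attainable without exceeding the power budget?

22

This is a 0-1 knapsack instance.
Allowing fractional choices, the relaxed optimum would be about 26.3, but servers are indivisible.
node-A + node-J + node-C: power draw 8 + 7 + 6 = 21 ≤ 21, throughput 9 + 2 + 11 = 22.
node-A + node-C: power draw 8 + 6 = 14 ≤ 21, throughput 9 + 11 = 20.
Best is node-A, node-J, and node-C with total throughput 22.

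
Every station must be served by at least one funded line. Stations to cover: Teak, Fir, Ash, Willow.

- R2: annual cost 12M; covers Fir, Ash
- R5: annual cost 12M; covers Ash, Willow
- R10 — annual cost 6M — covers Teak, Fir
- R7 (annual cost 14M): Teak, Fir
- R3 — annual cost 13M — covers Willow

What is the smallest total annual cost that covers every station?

18

Choose R5 and R10: together they cover Teak, Fir, Ash, Willow — every station.
Total annual cost: 12 + 6 = 18.
No cover costs less than 18.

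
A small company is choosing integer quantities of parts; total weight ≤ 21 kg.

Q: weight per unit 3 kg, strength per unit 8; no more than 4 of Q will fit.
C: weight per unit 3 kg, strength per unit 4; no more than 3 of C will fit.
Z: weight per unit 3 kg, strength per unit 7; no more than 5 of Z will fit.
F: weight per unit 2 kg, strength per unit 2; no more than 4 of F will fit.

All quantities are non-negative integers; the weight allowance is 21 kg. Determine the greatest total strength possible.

This is a bounded integer knapsack.
3×Q and 4×Z: weight 21 ≤ 21, strength 3·8 + 4·7 = 52.
4×Q and 3×Z: weight 21 ≤ 21, strength 4·8 + 3·7 = 53.
Best is 53.

53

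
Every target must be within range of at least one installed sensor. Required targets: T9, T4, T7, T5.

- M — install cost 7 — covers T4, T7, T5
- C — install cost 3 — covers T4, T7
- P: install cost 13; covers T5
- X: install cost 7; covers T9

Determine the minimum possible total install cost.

This is a weighted set-cover instance.
The greedy cost-per-new-target heuristic would pick C, M, and X for 17, but a cheaper cover exists.
Choose M and X: together they cover T9, T4, T7, T5 — every target.
Total install cost: 7 + 7 = 14.
No cover costs less than 14.

14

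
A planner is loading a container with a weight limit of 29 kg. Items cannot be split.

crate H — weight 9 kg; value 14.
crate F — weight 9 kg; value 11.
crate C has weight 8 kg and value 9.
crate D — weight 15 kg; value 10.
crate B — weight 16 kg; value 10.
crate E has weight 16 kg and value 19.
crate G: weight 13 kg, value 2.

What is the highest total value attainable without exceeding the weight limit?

Take crate H, crate F, and crate C: weight 9 + 9 + 8 = 26 ≤ 29, value 14 + 11 + 9 = 34.
No other feasible combination does better.

34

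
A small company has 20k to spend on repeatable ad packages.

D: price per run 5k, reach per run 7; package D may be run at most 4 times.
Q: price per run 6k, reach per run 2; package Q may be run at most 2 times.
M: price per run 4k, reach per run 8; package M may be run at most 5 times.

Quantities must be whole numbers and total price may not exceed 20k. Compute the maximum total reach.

40

M has the best ratio (8/4); taking only M gives at most 5×8 = 40 (stopped by the price limit).
Optimal: 5×M: price 20 ≤ 20, reach 5·8 = 40.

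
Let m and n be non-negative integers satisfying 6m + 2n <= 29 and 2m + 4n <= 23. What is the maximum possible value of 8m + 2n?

The continuous relaxation peaks at (4.83, 0) with value 38.67; rounding to a feasible lattice point costs some objective.
(m,n)=(4,2): 6·4+2·2=28≤29, 2·4+4·2=16≤23, objective 36.
(m,n)=(4,1): 6·4+2·1=26≤29, 2·4+4·1=12≤23, objective 34.
(m,n)=(4,0): 6·4+2·0=24≤29, 2·4+4·0=8≤23, objective 32.
No feasible integer point exceeds 36.

36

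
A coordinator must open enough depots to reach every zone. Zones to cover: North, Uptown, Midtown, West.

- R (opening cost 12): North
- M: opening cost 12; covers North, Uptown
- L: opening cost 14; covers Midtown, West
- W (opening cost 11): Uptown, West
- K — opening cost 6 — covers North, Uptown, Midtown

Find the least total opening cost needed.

Choose W and K: together they cover North, Uptown, Midtown, West — every zone.
Total opening cost: 11 + 6 = 17.

17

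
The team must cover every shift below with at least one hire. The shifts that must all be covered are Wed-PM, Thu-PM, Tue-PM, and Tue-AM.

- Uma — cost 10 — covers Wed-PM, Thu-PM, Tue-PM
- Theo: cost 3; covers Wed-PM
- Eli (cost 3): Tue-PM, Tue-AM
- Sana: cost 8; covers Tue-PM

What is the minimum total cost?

13

Choose Uma and Eli: together they cover Wed-PM, Thu-PM, Tue-PM, Tue-AM — every shift.
Total cost: 10 + 3 = 13.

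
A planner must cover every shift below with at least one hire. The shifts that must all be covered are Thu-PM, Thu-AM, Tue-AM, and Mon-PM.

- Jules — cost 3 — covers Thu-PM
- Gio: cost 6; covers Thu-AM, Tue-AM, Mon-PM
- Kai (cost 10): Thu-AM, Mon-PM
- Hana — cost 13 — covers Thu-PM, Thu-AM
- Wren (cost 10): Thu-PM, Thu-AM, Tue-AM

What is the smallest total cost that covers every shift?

This is an integer covering problem.
Choose Jules and Gio: together they cover Thu-PM, Thu-AM, Tue-AM, Mon-PM — every shift.
Total cost: 3 + 6 = 9.
No cover costs less than 9.

9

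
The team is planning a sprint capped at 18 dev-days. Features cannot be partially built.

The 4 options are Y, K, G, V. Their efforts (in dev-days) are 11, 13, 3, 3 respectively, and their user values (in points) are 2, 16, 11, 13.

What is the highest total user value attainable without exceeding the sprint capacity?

Allowing fractional choices, the relaxed optimum would be about 38.8, but features are indivisible.
K + V: effort 13 + 3 = 16 ≤ 18, user value 16 + 13 = 29.
K + G: effort 13 + 3 = 16 ≤ 18, user value 16 + 11 = 27.
Y + G + V: effort 11 + 3 + 3 = 17 ≤ 18, user value 2 + 11 + 13 = 26.
Best is K and V with total user value 29.

29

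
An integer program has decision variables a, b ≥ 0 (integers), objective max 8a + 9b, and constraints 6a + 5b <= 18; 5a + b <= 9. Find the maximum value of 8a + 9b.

(a,b)=(0,3) is feasible, giving 27.
(a,b)=(1,2) is feasible, giving 26.
(a,b)=(0,2) is feasible, giving 18.
The best lattice point is (0,3), giving 27.

27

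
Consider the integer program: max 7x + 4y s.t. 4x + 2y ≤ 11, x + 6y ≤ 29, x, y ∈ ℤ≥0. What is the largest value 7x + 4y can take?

Relaxing integrality, the LP optimum is 21.64 at (x,y) = (0.364, 4.77), which is not an integer point.
(x,y)=(1,3): 4·1+2·3=10≤11, 1·1+6·3=19≤29, objective 19.
(x,y)=(0,4): 4·0+2·4=8≤11, 1·0+6·4=24≤29, objective 16.
(x,y)=(1,2): 4·1+2·2=8≤11, 1·1+6·2=13≤29, objective 15.
The best lattice point is (1,3), giving 19.

19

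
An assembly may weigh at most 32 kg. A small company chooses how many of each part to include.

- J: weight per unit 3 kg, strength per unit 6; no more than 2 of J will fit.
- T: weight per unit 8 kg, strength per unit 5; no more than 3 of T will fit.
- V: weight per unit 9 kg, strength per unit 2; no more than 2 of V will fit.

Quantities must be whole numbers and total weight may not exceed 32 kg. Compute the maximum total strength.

2×J and 3×T: weight 30 ≤ 32, strength 2·6 + 3·5 = 27.
2×J, 2×T, and 1×V: weight 31 ≤ 32, strength 2·6 + 2·5 + 1·2 = 24.
Best is 27.

27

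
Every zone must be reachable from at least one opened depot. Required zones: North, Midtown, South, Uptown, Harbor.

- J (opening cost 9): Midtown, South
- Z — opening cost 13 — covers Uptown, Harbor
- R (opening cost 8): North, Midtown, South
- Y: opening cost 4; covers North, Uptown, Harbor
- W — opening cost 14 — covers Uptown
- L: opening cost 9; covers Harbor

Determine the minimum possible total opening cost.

12

Choose R and Y: together they cover North, Midtown, South, Uptown, Harbor — every zone.
Total opening cost: 8 + 4 = 12.
No cover costs less than 12.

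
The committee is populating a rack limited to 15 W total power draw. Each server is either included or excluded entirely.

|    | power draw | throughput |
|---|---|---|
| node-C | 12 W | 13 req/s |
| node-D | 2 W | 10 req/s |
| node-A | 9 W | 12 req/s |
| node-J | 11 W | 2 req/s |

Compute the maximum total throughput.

23

Take node-C and node-D: power draw 12 + 2 = 14 ≤ 15, throughput 13 + 10 = 23.
No other feasible combination does better.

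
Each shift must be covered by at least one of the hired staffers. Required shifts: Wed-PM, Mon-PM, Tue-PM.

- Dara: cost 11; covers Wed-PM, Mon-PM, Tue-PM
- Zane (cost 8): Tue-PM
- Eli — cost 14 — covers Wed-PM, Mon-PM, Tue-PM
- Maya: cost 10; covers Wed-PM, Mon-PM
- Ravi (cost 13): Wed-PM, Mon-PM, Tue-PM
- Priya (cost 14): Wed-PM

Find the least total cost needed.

11

Dara alone covers Wed-PM, Mon-PM, Tue-PM — every shift.
Total cost: 11.
No cover costs less than 11.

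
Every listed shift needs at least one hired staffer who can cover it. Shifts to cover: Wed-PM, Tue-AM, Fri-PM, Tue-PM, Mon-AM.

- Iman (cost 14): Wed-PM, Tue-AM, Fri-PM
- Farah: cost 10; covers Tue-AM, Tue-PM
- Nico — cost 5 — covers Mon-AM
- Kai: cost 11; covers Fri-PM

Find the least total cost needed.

Choose Iman, Farah, and Nico: together they cover Wed-PM, Tue-AM, Fri-PM, Tue-PM, Mon-AM — every shift.
Total cost: 14 + 10 + 5 = 29.

29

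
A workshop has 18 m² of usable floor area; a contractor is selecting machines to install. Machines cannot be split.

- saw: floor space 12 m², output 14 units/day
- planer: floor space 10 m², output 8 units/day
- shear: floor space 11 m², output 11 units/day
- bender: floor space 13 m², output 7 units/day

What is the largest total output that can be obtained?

14

This is a 0-1 knapsack instance.
Take saw: floor space 12 ≤ 18, output 14.
No other feasible combination does better.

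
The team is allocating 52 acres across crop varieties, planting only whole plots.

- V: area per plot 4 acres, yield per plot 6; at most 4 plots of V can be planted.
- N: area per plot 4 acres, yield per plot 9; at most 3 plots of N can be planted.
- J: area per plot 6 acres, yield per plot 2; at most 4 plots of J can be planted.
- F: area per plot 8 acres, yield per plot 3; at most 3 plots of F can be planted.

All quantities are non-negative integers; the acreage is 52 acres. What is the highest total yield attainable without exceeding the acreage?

This is a bounded integer knapsack.
N has the best ratio (9/4); taking only N gives at most 3×9 = 27 (stopped by the supply cap of 3).
Mixing does better — 4×V, 3×N, and 3×F: area 52 ≤ 52, yield 4·6 + 3·9 + 3·3 = 60.

60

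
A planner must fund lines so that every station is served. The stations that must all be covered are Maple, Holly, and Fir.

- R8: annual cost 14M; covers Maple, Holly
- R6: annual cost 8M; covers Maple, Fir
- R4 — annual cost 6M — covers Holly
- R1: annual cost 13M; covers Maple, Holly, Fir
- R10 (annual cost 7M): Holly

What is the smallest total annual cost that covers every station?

The greedy cost-per-new-station heuristic would pick R6 and R4 for 14, but a cheaper cover exists.
R1 alone covers Maple, Holly, Fir — every station.
Total annual cost: 13.
No cover costs less than 13.

13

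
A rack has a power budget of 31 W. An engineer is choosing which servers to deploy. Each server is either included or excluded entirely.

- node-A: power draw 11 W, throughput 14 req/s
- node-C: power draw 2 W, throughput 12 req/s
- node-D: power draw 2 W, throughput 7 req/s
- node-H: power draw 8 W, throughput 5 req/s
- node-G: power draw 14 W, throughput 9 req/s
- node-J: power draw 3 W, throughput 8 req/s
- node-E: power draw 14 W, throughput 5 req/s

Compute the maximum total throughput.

node-A + node-C + node-D + node-G: power draw 11 + 2 + 2 + 14 = 29 ≤ 31, throughput 14 + 12 + 7 + 9 = 42.
node-A + node-C + node-D + node-H + node-J: power draw 11 + 2 + 2 + 8 + 3 = 26 ≤ 31, throughput 14 + 12 + 7 + 5 + 8 = 46.
node-A + node-C + node-G + node-J: power draw 11 + 2 + 14 + 3 = 30 ≤ 31, throughput 14 + 12 + 9 + 8 = 43.
Best is node-A, node-C, node-D, node-H, and node-J with total throughput 46.

46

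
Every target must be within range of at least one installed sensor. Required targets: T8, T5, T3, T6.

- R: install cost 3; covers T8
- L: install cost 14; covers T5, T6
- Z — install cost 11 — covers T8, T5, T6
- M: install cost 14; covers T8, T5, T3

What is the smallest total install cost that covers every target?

25

The greedy cost-per-new-target heuristic would pick R, Z, and M for 28, but a cheaper cover exists.
Choose Z and M: together they cover T8, T5, T3, T6 — every target.
Total install cost: 11 + 14 = 25.
No cover costs less than 25.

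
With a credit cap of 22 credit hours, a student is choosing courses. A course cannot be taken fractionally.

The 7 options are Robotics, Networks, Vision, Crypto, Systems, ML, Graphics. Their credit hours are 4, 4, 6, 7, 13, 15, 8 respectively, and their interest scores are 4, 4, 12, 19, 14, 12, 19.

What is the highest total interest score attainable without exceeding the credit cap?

50

Allowing fractional choices, the relaxed optimum would be about 51.1, but courses are indivisible.
Robotics + Crypto + Graphics: credit hours 4 + 7 + 8 = 19 ≤ 22, interest score 4 + 19 + 19 = 42.
Vision + Crypto + Graphics: credit hours 6 + 7 + 8 = 21 ≤ 22, interest score 12 + 19 + 19 = 50.
Best is Vision, Crypto, and Graphics with total interest score 50.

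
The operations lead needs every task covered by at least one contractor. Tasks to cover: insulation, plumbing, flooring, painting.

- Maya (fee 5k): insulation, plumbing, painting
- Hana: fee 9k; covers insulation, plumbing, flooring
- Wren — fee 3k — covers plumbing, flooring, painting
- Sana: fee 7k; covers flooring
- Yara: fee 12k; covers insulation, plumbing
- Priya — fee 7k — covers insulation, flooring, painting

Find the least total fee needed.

8

Choose Maya and Wren: together they cover insulation, plumbing, flooring, painting — every task.
Total fee: 5 + 3 = 8.
No cover costs less than 8.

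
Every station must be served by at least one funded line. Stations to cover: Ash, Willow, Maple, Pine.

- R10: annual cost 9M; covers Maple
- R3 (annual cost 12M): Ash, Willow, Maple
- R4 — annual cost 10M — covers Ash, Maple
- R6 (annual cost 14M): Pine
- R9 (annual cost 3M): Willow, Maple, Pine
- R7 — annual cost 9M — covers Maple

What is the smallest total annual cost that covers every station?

Choose R4 and R9: together they cover Ash, Willow, Maple, Pine — every station.
Total annual cost: 10 + 3 = 13.

13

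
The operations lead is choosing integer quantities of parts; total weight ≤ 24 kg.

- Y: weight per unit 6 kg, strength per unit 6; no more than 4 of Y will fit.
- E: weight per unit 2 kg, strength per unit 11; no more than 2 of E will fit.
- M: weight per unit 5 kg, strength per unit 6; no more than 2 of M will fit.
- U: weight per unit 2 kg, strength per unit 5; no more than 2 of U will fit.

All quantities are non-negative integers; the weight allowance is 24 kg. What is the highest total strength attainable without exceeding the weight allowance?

1×Y, 2×E, 2×M, and 2×U: weight 24 ≤ 24, strength 1·6 + 2·11 + 2·6 + 2·5 = 50.
1×Y, 2×E, 2×M, and 1×U: weight 22 ≤ 24, strength 1·6 + 2·11 + 2·6 + 1·5 = 45.
Best is 50.

50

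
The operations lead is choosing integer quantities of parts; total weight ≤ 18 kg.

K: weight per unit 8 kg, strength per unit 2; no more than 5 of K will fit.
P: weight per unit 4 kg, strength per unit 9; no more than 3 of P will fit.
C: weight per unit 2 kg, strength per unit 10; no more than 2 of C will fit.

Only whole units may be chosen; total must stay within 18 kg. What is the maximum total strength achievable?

47

This is a bounded integer knapsack.
C has the best ratio (10/2); taking only C gives at most 2×10 = 20 (stopped by the supply cap of 2).
Mixing does better — 3×P and 2×C: weight 16 ≤ 18, strength 3·9 + 2·10 = 47.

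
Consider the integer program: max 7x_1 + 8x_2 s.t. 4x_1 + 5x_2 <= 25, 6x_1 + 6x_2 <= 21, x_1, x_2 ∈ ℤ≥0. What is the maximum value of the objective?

24

(x_1,x_2)=(0,3) is feasible, giving 24.
(x_1,x_2)=(1,2) is feasible, giving 23.
(x_1,x_2)=(0,2) is feasible, giving 16.
The best lattice point is (0,3), giving 24.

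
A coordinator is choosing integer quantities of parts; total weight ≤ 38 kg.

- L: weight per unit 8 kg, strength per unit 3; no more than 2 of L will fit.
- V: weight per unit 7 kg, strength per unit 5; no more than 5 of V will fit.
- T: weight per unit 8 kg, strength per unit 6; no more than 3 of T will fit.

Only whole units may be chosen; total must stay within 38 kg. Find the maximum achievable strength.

This is a bounded integer knapsack.
2×V and 3×T: weight 38 ≤ 38, strength 2·5 + 3·6 = 28.
3×V and 2×T: weight 37 ≤ 38, strength 3·5 + 2·6 = 27.
Best is 28.

28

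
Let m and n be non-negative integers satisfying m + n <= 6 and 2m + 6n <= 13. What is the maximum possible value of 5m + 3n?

30

(m,n)=(6,0) is feasible, giving 30.
(m,n)=(5,0) is feasible, giving 25.
No feasible integer point exceeds 30.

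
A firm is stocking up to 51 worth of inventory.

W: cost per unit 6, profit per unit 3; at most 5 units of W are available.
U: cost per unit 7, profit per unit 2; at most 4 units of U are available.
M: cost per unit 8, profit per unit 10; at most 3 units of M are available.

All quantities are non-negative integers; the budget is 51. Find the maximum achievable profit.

This is a bounded integer knapsack.
3×W, 1×U, and 3×M: cost 49 ≤ 51, profit 3·3 + 1·2 + 3·10 = 41.
4×W and 3×M: cost 48 ≤ 51, profit 4·3 + 3·10 = 42.
Best is 42.

42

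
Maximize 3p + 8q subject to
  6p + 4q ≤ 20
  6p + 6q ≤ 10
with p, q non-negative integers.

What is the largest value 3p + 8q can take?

(p,q)=(0,1): 6·0+4·1=4≤20, 6·0+6·1=6≤10, objective 8.
(p,q)=(1,0): 6·1+4·0=6≤20, 6·1+6·0=6≤10, objective 3.
No feasible integer point exceeds 8.

8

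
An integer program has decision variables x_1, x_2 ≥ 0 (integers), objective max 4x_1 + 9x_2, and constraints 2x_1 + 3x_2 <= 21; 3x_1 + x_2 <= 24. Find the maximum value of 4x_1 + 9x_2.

(x_1,x_2)=(0,7): 2·0+3·7=21≤21, 3·0+1·7=7≤24, objective 63.
(x_1,x_2)=(1,6): 2·1+3·6=20≤21, 3·1+1·6=9≤24, objective 58.
(x_1,x_2)=(0,6): 2·0+3·6=18≤21, 3·0+1·6=6≤24, objective 54.
Maximum is 63 at (x_1,x_2)=(0,7).

63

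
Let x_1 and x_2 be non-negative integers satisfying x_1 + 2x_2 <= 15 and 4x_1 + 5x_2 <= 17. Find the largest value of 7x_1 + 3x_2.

Relaxing integrality, the LP optimum is 29.75 at (x_1,x_2) = (4.25, 0), which is not an integer point.
(x_1,x_2)=(4,0) is feasible, giving 28.
(x_1,x_2)=(3,1) is feasible, giving 24.
The best lattice point is (4,0), giving 28.

28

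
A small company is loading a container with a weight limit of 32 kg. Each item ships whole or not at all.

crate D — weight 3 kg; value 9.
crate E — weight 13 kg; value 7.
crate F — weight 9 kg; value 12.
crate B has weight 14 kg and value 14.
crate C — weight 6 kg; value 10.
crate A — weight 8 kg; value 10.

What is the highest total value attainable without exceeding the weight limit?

45

Allowing fractional choices, the relaxed optimum would be about 47.0, but items are indivisible.
crate D + crate B + crate C + crate A: weight 3 + 14 + 6 + 8 = 31 ≤ 32, value 9 + 14 + 10 + 10 = 43.
crate D + crate F + crate B + crate C: weight 3 + 9 + 14 + 6 = 32 ≤ 32, value 9 + 12 + 14 + 10 = 45.
crate D + crate F + crate C + crate A: weight 3 + 9 + 6 + 8 = 26 ≤ 32, value 9 + 12 + 10 + 10 = 41.
Best is crate D, crate F, crate B, and crate C with total value 45.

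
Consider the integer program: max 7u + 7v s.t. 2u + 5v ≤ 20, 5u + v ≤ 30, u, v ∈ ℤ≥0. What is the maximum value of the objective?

49

Relaxing integrality, the LP optimum is 51.74 at (u,v) = (5.65, 1.74), which is not an integer point.
(u,v)=(5,2): 2·5+5·2=20≤20, 5·5+1·2=27≤30, objective 49.
(u,v)=(5,1): 2·5+5·1=15≤20, 5·5+1·1=26≤30, objective 42.
(u,v)=(4,2): 2·4+5·2=18≤20, 5·4+1·2=22≤30, objective 42.
The best lattice point is (5,2), giving 49.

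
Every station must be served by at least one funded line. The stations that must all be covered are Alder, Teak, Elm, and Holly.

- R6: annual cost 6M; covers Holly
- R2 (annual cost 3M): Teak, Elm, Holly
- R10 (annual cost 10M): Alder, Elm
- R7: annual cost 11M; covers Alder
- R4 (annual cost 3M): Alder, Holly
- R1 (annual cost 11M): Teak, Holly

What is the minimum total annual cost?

Choose R2 and R4: together they cover Alder, Teak, Elm, Holly — every station.
Total annual cost: 3 + 3 = 6.
No cover costs less than 6.

6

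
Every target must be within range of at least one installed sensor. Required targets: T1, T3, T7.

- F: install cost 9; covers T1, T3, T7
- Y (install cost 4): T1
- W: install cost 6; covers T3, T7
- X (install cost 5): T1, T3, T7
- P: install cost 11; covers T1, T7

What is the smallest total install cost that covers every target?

5

X alone covers T1, T3, T7 — every target.
Total install cost: 5.
No cover costs less than 5.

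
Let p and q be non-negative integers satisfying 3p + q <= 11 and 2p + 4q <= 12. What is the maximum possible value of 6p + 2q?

20

The continuous relaxation peaks at (3.67, 0) with value 22.00; rounding to a feasible lattice point costs some objective.
(p,q)=(3,1): 3·3+1·1=10≤11, 2·3+4·1=10≤12, objective 20.
(p,q)=(3,0): 3·3+1·0=9≤11, 2·3+4·0=6≤12, objective 18.
(p,q)=(2,2): 3·2+1·2=8≤11, 2·2+4·2=12≤12, objective 16.
Maximum is 20 at (p,q)=(3,1).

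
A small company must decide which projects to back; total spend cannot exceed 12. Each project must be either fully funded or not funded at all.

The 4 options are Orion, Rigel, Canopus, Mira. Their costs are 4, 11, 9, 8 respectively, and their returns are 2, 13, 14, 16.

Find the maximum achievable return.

Orion + Mira: cost 4 + 8 = 12 ≤ 12, return 2 + 16 = 18.
Mira: cost 8 ≤ 12, return 16.
Best is Orion and Mira with total return 18.

18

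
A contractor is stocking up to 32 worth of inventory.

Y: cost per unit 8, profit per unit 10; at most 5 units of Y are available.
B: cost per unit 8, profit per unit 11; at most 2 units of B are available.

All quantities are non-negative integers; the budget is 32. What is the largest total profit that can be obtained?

This is a bounded integer knapsack.
B has the best ratio (11/8); taking only B gives at most 2×11 = 22 (stopped by the supply cap of 2).
Mixing does better — 2×Y and 2×B: cost 32 ≤ 32, profit 2·10 + 2·11 = 42.

42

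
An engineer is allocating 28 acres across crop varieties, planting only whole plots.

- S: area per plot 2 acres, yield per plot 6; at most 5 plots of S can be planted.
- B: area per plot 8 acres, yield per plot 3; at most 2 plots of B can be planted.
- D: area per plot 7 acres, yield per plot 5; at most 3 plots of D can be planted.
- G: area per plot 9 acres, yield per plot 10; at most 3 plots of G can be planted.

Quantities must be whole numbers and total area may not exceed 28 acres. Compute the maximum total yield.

50

5×S, 1×D, and 1×G: area 26 ≤ 28, yield 5·6 + 1·5 + 1·10 = 45.
5×S and 2×G: area 28 ≤ 28, yield 5·6 + 2·10 = 50.
Best is 50.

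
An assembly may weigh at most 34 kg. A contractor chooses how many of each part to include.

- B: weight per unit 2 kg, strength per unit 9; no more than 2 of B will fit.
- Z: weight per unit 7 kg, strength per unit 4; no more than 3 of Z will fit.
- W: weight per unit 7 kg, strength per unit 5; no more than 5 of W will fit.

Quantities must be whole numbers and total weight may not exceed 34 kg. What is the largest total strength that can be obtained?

38

This is a bounded integer knapsack.
2×B and 4×W: weight 32 ≤ 34, strength 2·9 + 4·5 = 38.
2×B, 1×Z, and 3×W: weight 32 ≤ 34, strength 2·9 + 1·4 + 3·5 = 37.
Best is 38.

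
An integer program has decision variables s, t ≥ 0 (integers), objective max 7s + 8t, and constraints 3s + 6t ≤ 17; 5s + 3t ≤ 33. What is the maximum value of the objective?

(s,t)=(5,0): 3·5+6·0=15≤17, 5·5+3·0=25≤33, objective 35.
(s,t)=(4,0): 3·4+6·0=12≤17, 5·4+3·0=20≤33, objective 28.
No feasible integer point exceeds 35.

35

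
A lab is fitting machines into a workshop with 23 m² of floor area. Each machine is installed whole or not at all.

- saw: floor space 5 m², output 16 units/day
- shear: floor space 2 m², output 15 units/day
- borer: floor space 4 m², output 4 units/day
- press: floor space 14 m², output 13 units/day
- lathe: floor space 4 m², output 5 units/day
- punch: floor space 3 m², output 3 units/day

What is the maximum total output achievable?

44

Take saw, shear, and press: floor space 5 + 2 + 14 = 21 ≤ 23, output 16 + 15 + 13 = 44.
No other feasible combination does better.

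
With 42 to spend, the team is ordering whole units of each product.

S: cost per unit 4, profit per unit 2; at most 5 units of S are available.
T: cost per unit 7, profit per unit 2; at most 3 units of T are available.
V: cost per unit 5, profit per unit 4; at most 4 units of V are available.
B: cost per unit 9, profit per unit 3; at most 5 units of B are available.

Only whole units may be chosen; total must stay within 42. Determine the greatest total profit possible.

26

V has the best ratio (4/5); taking only V gives at most 4×4 = 16 (stopped by the supply cap of 4).
Mixing does better — 5×S and 4×V: cost 40 ≤ 42, profit 5·2 + 4·4 = 26.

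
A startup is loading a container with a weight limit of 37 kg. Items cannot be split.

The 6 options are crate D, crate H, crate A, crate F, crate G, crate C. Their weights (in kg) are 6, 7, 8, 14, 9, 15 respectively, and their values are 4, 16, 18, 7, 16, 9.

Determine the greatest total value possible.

Allowing fractional choices, the relaxed optimum would be about 58.2, but items are indivisible.
crate D + crate H + crate A + crate C: weight 6 + 7 + 8 + 15 = 36 ≤ 37, value 4 + 16 + 18 + 9 = 47.
crate D + crate H + crate A + crate G: weight 6 + 7 + 8 + 9 = 30 ≤ 37, value 4 + 16 + 18 + 16 = 54.
crate H + crate A + crate G: weight 7 + 8 + 9 = 24 ≤ 37, value 16 + 18 + 16 = 50.
Best is crate D, crate H, crate A, and crate G with total value 54.

54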